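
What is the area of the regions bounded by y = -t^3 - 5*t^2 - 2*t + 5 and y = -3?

Set the curves equal: -t^3 - 5*t^2 - 2*t + 5 = -3, so -t^3 - 5*t^2 - 2*t + 8 = 0, which factors as -(t - 1)*(t + 2)*(t + 4) = 0. The curves meet at t = -4, -2, 1.
On [-4, -2], y = -3 is on top; that piece has area ∫[-4,-2] (-(-t^3 - 5*t^2 - 2*t + 8)) dt = 16/3.
On [-2, 1], y = -t^3 - 5*t^2 - 2*t + 5 is on top; that piece has area ∫[-2,1] (-t^3 - 5*t^2 - 2*t + 8) dt = 63/4.
Total enclosed area = 16/3 + 63/4 = 253/12.

253/12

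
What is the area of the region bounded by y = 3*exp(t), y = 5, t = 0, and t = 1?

-12 - 10*log(3) + 3*exp(1) + 10*log(5)

The difference (3*exp(t)) - (5) = 3*exp(t) - 5 changes sign at t = log(5/3) inside [0, 1], so split the integral there.
∫[0,log(5/3)] (3*exp(t) - 5) dt = log(243/3125) + 2; the area of that piece is -2 + log(3125/243).
∫[log(5/3),1] (3*exp(t) - 5) dt = -10 - 5*log(3) + 5*log(5) + 3*exp(1).
Total area = (-2 + log(3125/243)) + (-10 - 5*log(3) + 5*log(5) + 3*exp(1)) = -12 - 10*log(3) + 3*exp(1) + 10*log(5).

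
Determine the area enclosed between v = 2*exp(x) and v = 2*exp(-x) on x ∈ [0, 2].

-4 + 2*exp(-2) + 2*exp(2)

On [0, 2], (2*exp(x)) - (2*exp(-x)) = 2*exp(x) - 2*exp(-x) is ≥ 0 throughout, so the area is a single integral of |2*exp(x) - 2*exp(-x)|.
∫[0,2] (2*exp(x) - 2*exp(-x)) dx = -4 + 2*exp(-2) + 2*exp(2).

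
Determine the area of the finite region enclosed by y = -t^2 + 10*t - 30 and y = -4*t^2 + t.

343/2

Set the curves equal: -t^2 + 10*t - 30 = -4*t^2 + t, so 3*t^2 + 9*t - 30 = 0, which factors as 3*(t - 2)*(t + 5) = 0. The curves meet at t = -5, 2.
On [-5, 2], y = -4*t^2 + t is on top; that piece has area ∫[-5,2] (-(3*t^2 + 9*t - 30)) dt = 343/2.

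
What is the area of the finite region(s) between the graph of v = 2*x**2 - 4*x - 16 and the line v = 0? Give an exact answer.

72

The curve meets the x-axis where 2*x**2 - 4*x - 16 = 0, i.e. 2*(x - 4)*(x + 2) = 0, at x = -2, 4.
On [-2, 4] the curve lies below the axis; ∫[-2,4] (2*x**2 - 4*x - 16) dx = -72, giving area 72.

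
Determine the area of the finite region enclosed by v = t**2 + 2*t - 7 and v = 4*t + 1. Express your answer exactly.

36

Set the curves equal: t**2 + 2*t - 7 = 4*t + 1, so t**2 - 2*t - 8 = 0, which factors as (t - 4)*(t + 2) = 0. The curves meet at t = -2, 4.
On [-2, 4], v = 4*t + 1 is on top; that piece has area ∫[-2,4] (-(t**2 - 2*t - 8)) dt = 36.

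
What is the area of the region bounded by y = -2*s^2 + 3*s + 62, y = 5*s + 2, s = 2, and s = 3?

127/3

On [2, 3], (-2*s^2 + 3*s + 62) - (5*s + 2) = -2*s^2 - 2*s + 60 is ≥ 0 throughout, so the area is a single integral of |-2*s^2 - 2*s + 60|.
∫[2,3] (-2*s^2 - 2*s + 60) ds = 127/3.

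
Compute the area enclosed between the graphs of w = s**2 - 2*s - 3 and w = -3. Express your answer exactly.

Set the curves equal: s**2 - 2*s - 3 = -3, so s**2 - 2*s = 0, which factors as s*(s - 2) = 0. The curves meet at s = 0, 2.
On [0, 2], w = -3 is on top; that piece has area ∫[0,2] (-(s**2 - 2*s)) ds = 4/3.

4/3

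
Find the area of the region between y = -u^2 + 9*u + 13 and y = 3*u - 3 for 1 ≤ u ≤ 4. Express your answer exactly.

On [1, 4], (-u^2 + 9*u + 13) - (3*u - 3) = -u^2 + 6*u + 16 is ≥ 0 throughout, so the area is a single integral of |-u^2 + 6*u + 16|.
∫[1,4] (-u^2 + 6*u + 16) du = 72.

72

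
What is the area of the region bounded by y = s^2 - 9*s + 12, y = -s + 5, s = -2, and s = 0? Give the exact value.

98/3

On [-2, 0], (s^2 - 9*s + 12) - (-s + 5) = s^2 - 8*s + 7 is ≥ 0 throughout, so the area is a single integral of |s^2 - 8*s + 7|.
∫[-2,0] (s^2 - 8*s + 7) ds = 98/3.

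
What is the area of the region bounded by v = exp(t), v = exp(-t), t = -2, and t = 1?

-4 + exp(-2) + exp(-1) + exp(1) + exp(2)

The difference (exp(t)) - (exp(-t)) = exp(t) - exp(-t) changes sign at t = 0 inside [-2, 1], so split the integral there.
∫[-2,0] (exp(t) - exp(-t)) dt = -exp(2) - exp(-2) + 2; the area of that piece is -2 + exp(-2) + exp(2).
∫[0,1] (exp(t) - exp(-t)) dt = -2 + exp(-1) + exp(1).
Total area = (-2 + exp(-2) + exp(2)) + (-2 + exp(-1) + exp(1)) = -4 + exp(-2) + exp(-1) + exp(1) + exp(2).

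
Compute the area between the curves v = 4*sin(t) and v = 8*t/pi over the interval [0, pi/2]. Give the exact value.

On [0, pi/2], (4*sin(t)) - (8*t/pi) = -8*t/pi + 4*sin(t) is ≥ 0 throughout, so the area is a single integral of |-8*t/pi + 4*sin(t)|.
∫[0,pi/2] (-8*t/pi + 4*sin(t)) dt = 4 - pi.

4 - pi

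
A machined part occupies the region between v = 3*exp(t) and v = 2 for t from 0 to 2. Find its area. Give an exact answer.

On [0, 2], (3*exp(t)) - (2) = 3*exp(t) - 2 is ≥ 0 throughout, so the area is a single integral of |3*exp(t) - 2|.
∫[0,2] (3*exp(t) - 2) dt = -7 + 3*exp(2).

-7 + 3*exp(2)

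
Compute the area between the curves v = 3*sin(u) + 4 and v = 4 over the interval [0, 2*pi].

The difference (3*sin(u) + 4) - (4) = 3*sin(u) changes sign at u = pi inside [0, 2*pi], so split the integral there.
∫[0,pi] (3*sin(u)) du = 6.
∫[pi,2*pi] (3*sin(u)) du = -6; the area of that piece is 6.
Total area = 6 + 6 = 12.

12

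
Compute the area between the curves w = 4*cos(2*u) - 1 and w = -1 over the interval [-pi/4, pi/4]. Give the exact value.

On [-pi/4, pi/4], (4*cos(2*u) - 1) - (-1) = 4*cos(2*u) is ≥ 0 throughout, so the area is a single integral of |4*cos(2*u)|.
∫[-pi/4,pi/4] (4*cos(2*u)) du = 4.

4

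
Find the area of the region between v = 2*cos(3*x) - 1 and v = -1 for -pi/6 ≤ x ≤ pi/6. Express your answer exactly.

4/3

On [-pi/6, pi/6], (2*cos(3*x) - 1) - (-1) = 2*cos(3*x) is ≥ 0 throughout, so the area is a single integral of |2*cos(3*x)|.
∫[-pi/6,pi/6] (2*cos(3*x)) dx = 4/3.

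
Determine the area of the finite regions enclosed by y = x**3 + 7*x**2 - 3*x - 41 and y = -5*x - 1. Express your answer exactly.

Set the curves equal: x**3 + 7*x**2 - 3*x - 41 = -5*x - 1, so x**3 + 7*x**2 + 2*x - 40 = 0, which factors as (x - 2)*(x + 4)*(x + 5) = 0. The curves meet at x = -5, -4, 2.
On [-5, -4], y = x**3 + 7*x**2 - 3*x - 41 is on top; that piece has area ∫[-5,-4] (x**3 + 7*x**2 + 2*x - 40) dx = 13/12.
On [-4, 2], y = -5*x - 1 is on top; that piece has area ∫[-4,2] (-(x**3 + 7*x**2 + 2*x - 40)) dx = 144.
Total enclosed area = 13/12 + 144 = 1741/12.

1741/12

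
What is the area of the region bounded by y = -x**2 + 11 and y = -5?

256/3

Set the curves equal: -x**2 + 11 = -5, so -x**2 + 16 = 0, which factors as -(x - 4)*(x + 4) = 0. The curves meet at x = -4, 4.
On [-4, 4], y = -x**2 + 11 is on top; that piece has area ∫[-4,4] (-x**2 + 16) dx = 256/3.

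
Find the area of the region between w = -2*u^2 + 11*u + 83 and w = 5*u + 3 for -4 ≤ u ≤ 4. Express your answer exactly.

On [-4, 4], (-2*u^2 + 11*u + 83) - (5*u + 3) = -2*u^2 + 6*u + 80 is ≥ 0 throughout, so the area is a single integral of |-2*u^2 + 6*u + 80|.
∫[-4,4] (-2*u^2 + 6*u + 80) du = 1664/3.

1664/3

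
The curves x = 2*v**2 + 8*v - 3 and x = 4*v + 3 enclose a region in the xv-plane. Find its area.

Both boundary curves give x as a function of v, so integrate with respect to v. Setting them equal: 2*v**2 + 4*v - 6 = 0, i.e. 2*(v - 1)*(v + 3) = 0, so they meet at v = -3, 1.
For v in [-3, 1], x = 2*v**2 + 8*v - 3 is on the left; area = ∫[-3,1] (-(2*v**2 + 4*v - 6)) dv = 64/3.

64/3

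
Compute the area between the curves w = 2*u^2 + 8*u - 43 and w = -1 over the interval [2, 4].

The difference (2*u^2 + 8*u - 43) - (-1) = 2*u^2 + 8*u - 42 changes sign at u = 3 inside [2, 4], so split the integral there.
∫[2,3] (2*u^2 + 8*u - 42) du = -28/3; the area of that piece is 28/3.
∫[3,4] (2*u^2 + 8*u - 42) du = 32/3.
Total area = 28/3 + 32/3 = 20.

20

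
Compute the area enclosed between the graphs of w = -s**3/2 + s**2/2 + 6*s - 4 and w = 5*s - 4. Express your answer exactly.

37/24

Set the curves equal: -s**3/2 + s**2/2 + 6*s - 4 = 5*s - 4, so -s**3/2 + s**2/2 + s = 0, which factors as -s*(s - 2)*(s + 1)/2 = 0. The curves meet at s = -1, 0, 2.
On [-1, 0], w = 5*s - 4 is on top; that piece has area ∫[-1,0] (-(-s**3/2 + s**2/2 + s)) ds = 5/24.
On [0, 2], w = -s**3/2 + s**2/2 + 6*s - 4 is on top; that piece has area ∫[0,2] (-s**3/2 + s**2/2 + s) ds = 4/3.
Total enclosed area = 5/24 + 4/3 = 37/24.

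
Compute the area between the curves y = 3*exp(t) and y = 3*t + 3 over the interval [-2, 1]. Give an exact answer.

-9/2 - 3*exp(-2) + 3*exp(1)

On [-2, 1], (3*exp(t)) - (3*t + 3) = -3*t + 3*exp(t) - 3 is ≥ 0 throughout, so the area is a single integral of |-3*t + 3*exp(t) - 3|.
∫[-2,1] (-3*t + 3*exp(t) - 3) dt = -9/2 - 3*exp(-2) + 3*exp(1).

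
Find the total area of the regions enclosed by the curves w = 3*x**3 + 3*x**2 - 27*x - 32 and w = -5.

Set the curves equal: 3*x**3 + 3*x**2 - 27*x - 32 = -5, so 3*x**3 + 3*x**2 - 27*x - 27 = 0, which factors as 3*(x - 3)*(x + 1)*(x + 3) = 0. The curves meet at x = -3, -1, 3.
On [-3, -1], w = 3*x**3 + 3*x**2 - 27*x - 32 is on top; that piece has area ∫[-3,-1] (3*x**3 + 3*x**2 - 27*x - 27) dx = 20.
On [-1, 3], w = -5 is on top; that piece has area ∫[-1,3] (-(3*x**3 + 3*x**2 - 27*x - 27)) dx = 128.
Total enclosed area = 20 + 128 = 148.

148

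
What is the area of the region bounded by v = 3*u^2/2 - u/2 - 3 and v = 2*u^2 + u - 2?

1/12

Set the curves equal: 3*u^2/2 - u/2 - 3 = 2*u^2 + u - 2, so -u^2/2 - 3*u/2 - 1 = 0, which factors as -(u + 1)*(u + 2)/2 = 0. The curves meet at u = -2, -1.
On [-2, -1], v = 3*u^2/2 - u/2 - 3 is on top; that piece has area ∫[-2,-1] (-u^2/2 - 3*u/2 - 1) du = 1/12.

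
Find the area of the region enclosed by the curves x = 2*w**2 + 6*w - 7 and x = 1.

125/3

Both boundary curves give x as a function of w, so integrate with respect to w. Setting them equal: 2*w**2 + 6*w - 8 = 0, i.e. 2*(w - 1)*(w + 4) = 0, so they meet at w = -4, 1.
For w in [-4, 1], x = 2*w**2 + 6*w - 7 is on the left; area = ∫[-4,1] (-(2*w**2 + 6*w - 8)) dw = 125/3.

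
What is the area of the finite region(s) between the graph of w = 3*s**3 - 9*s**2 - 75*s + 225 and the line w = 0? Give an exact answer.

The curve meets the s-axis where 3*s**3 - 9*s**2 - 75*s + 225 = 0, i.e. 3*(s - 5)*(s - 3)*(s + 5) = 0, at s = -5, 3, 5.
On [-5, 3] the curve lies above the axis; ∫[-5,3] (3*s**3 - 9*s**2 - 75*s + 225) ds = 1536, giving area 1536.
On [3, 5] the curve lies below the axis; ∫[3,5] (3*s**3 - 9*s**2 - 75*s + 225) ds = -36, giving area 36.
Total area = 1536 + 36 = 1572.

1572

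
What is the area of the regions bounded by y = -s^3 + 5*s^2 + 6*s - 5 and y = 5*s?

Set the curves equal: -s^3 + 5*s^2 + 6*s - 5 = 5*s, so -s^3 + 5*s^2 + s - 5 = 0, which factors as -(s - 5)*(s - 1)*(s + 1) = 0. The curves meet at s = -1, 1, 5.
On [-1, 1], y = 5*s is on top; that piece has area ∫[-1,1] (-(-s^3 + 5*s^2 + s - 5)) ds = 20/3.
On [1, 5], y = -s^3 + 5*s^2 + 6*s - 5 is on top; that piece has area ∫[1,5] (-s^3 + 5*s^2 + s - 5) ds = 128/3.
Total enclosed area = 20/3 + 128/3 = 148/3.

148/3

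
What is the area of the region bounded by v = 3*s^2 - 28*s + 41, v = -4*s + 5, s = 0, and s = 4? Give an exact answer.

48

The difference (3*s^2 - 28*s + 41) - (-4*s + 5) = 3*s^2 - 24*s + 36 changes sign at s = 2 inside [0, 4], so split the integral there.
∫[0,2] (3*s^2 - 24*s + 36) ds = 32.
∫[2,4] (3*s^2 - 24*s + 36) ds = -16; the area of that piece is 16.
Total area = 32 + 16 = 48.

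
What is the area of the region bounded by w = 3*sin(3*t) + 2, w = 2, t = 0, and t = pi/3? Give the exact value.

2

On [0, pi/3], (3*sin(3*t) + 2) - (2) = 3*sin(3*t) is ≥ 0 throughout, so the area is a single integral of |3*sin(3*t)|.
∫[0,pi/3] (3*sin(3*t)) dt = 2.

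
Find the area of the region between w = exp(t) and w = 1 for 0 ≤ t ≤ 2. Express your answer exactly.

-3 + exp(2)

On [0, 2], (exp(t)) - (1) = exp(t) - 1 is ≥ 0 throughout, so the area is a single integral of |exp(t) - 1|.
∫[0,2] (exp(t) - 1) dt = -3 + exp(2).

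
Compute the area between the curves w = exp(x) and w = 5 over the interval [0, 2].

-19 + exp(2) + 10*log(5)

The difference (exp(x)) - (5) = exp(x) - 5 changes sign at x = log(5) inside [0, 2], so split the integral there.
∫[0,log(5)] (exp(x) - 5) dx = 4 - log(3125); the area of that piece is -4 + log(3125).
∫[log(5),2] (exp(x) - 5) dx = -15 + exp(2) + 5*log(5).
Total area = (-4 + log(3125)) + (-15 + exp(2) + 5*log(5)) = -19 + exp(2) + 10*log(5).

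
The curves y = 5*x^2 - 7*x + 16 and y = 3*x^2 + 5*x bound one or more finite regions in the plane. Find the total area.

Set the curves equal: 5*x^2 - 7*x + 16 = 3*x^2 + 5*x, so 2*x^2 - 12*x + 16 = 0, which factors as 2*(x - 4)*(x - 2) = 0. The curves meet at x = 2, 4.
On [2, 4], y = 3*x^2 + 5*x is on top; that piece has area ∫[2,4] (-(2*x^2 - 12*x + 16)) dx = 8/3.

8/3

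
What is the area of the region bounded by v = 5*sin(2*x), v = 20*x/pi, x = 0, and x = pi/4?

5/2 - 5*pi/8

On [0, pi/4], (5*sin(2*x)) - (20*x/pi) = -20*x/pi + 5*sin(2*x) is ≥ 0 throughout, so the area is a single integral of |-20*x/pi + 5*sin(2*x)|.
∫[0,pi/4] (-20*x/pi + 5*sin(2*x)) dx = 5/2 - 5*pi/8.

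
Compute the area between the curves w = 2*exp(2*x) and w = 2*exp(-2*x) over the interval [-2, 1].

-4 + exp(-4) + exp(-2) + exp(2) + exp(4)

The difference (2*exp(2*x)) - (2*exp(-2*x)) = 2*exp(2*x) - 2*exp(-2*x) changes sign at x = 0 inside [-2, 1], so split the integral there.
∫[-2,0] (2*exp(2*x) - 2*exp(-2*x)) dx = -exp(4) - exp(-4) + 2; the area of that piece is -2 + exp(-4) + exp(4).
∫[0,1] (2*exp(2*x) - 2*exp(-2*x)) dx = -2 + exp(-2) + exp(2).
Total area = (-2 + exp(-4) + exp(4)) + (-2 + exp(-2) + exp(2)) = -4 + exp(-4) + exp(-2) + exp(2) + exp(4).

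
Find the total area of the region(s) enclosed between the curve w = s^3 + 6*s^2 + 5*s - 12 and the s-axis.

131/4

The curve meets the s-axis where s^3 + 6*s^2 + 5*s - 12 = 0, i.e. (s - 1)*(s + 3)*(s + 4) = 0, at s = -4, -3, 1.
On [-4, -3] the curve lies above the axis; ∫[-4,-3] (s^3 + 6*s^2 + 5*s - 12) ds = 3/4, giving area 3/4.
On [-3, 1] the curve lies below the axis; ∫[-3,1] (s^3 + 6*s^2 + 5*s - 12) ds = -32, giving area 32.
Total area = 3/4 + 32 = 131/4.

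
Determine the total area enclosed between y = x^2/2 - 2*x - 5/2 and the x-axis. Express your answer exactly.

18

The curve meets the x-axis where x^2/2 - 2*x - 5/2 = 0, i.e. (x - 5)*(x + 1)/2 = 0, at x = -1, 5.
On [-1, 5] the curve lies below the axis; ∫[-1,5] (x^2/2 - 2*x - 5/2) dx = -18, giving area 18.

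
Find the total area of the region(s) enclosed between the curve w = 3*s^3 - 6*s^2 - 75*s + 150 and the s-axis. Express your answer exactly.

The curve meets the s-axis where 3*s^3 - 6*s^2 - 75*s + 150 = 0, i.e. 3*(s - 5)*(s - 2)*(s + 5) = 0, at s = -5, 2, 5.
On [-5, 2] the curve lies above the axis; ∫[-5,2] (3*s^3 - 6*s^2 - 75*s + 150) ds = 4459/4, giving area 4459/4.
On [2, 5] the curve lies below the axis; ∫[2,5] (3*s^3 - 6*s^2 - 75*s + 150) ds = -459/4, giving area 459/4.
Total area = 4459/4 + 459/4 = 2459/2.

2459/2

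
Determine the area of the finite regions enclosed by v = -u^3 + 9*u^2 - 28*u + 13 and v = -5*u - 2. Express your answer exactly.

8

Set the curves equal: -u^3 + 9*u^2 - 28*u + 13 = -5*u - 2, so -u^3 + 9*u^2 - 23*u + 15 = 0, which factors as -(u - 5)*(u - 3)*(u - 1) = 0. The curves meet at u = 1, 3, 5.
On [1, 3], v = -5*u - 2 is on top; that piece has area ∫[1,3] (-(-u^3 + 9*u^2 - 23*u + 15)) du = 4.
On [3, 5], v = -u^3 + 9*u^2 - 28*u + 13 is on top; that piece has area ∫[3,5] (-u^3 + 9*u^2 - 23*u + 15) du = 4.
Total enclosed area = 4 + 4 = 8.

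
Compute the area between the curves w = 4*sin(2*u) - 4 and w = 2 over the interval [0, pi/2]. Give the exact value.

On [0, pi/2], (4*sin(2*u) - 4) - (2) = 4*sin(2*u) - 6 is ≤ 0 throughout, so the area is a single integral of |4*sin(2*u) - 6|.
∫[0,pi/2] (4*sin(2*u) - 6) du = 4 - 3*pi; the area of that piece is -4 + 3*pi.

-4 + 3*pi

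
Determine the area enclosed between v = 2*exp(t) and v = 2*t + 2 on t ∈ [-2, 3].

-15 - 2*exp(-2) + 2*exp(3)

On [-2, 3], (2*exp(t)) - (2*t + 2) = -2*t + 2*exp(t) - 2 is ≥ 0 throughout, so the area is a single integral of |-2*t + 2*exp(t) - 2|.
∫[-2,3] (-2*t + 2*exp(t) - 2) dt = -15 - 2*exp(-2) + 2*exp(3).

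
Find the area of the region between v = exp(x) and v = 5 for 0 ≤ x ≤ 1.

6 - exp(1)

On [0, 1], (exp(x)) - (5) = exp(x) - 5 is ≤ 0 throughout, so the area is a single integral of |exp(x) - 5|.
∫[0,1] (exp(x) - 5) dx = -6 + exp(1); the area of that piece is 6 - exp(1).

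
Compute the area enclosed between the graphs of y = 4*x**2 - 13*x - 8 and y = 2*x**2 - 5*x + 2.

Set the curves equal: 4*x**2 - 13*x - 8 = 2*x**2 - 5*x + 2, so 2*x**2 - 8*x - 10 = 0, which factors as 2*(x - 5)*(x + 1) = 0. The curves meet at x = -1, 5.
On [-1, 5], y = 2*x**2 - 5*x + 2 is on top; that piece has area ∫[-1,5] (-(2*x**2 - 8*x - 10)) dx = 72.

72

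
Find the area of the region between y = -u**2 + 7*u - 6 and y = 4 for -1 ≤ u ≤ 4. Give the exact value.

The difference (-u**2 + 7*u - 6) - (4) = -u**2 + 7*u - 10 changes sign at u = 2 inside [-1, 4], so split the integral there.
∫[-1,2] (-u**2 + 7*u - 10) du = -45/2; the area of that piece is 45/2.
∫[2,4] (-u**2 + 7*u - 10) du = 10/3.
Total area = 45/2 + 10/3 = 155/6.

155/6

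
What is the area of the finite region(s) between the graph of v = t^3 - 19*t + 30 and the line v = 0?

517/2

The curve meets the t-axis where t^3 - 19*t + 30 = 0, i.e. (t - 3)*(t - 2)*(t + 5) = 0, at t = -5, 2, 3.
On [-5, 2] the curve lies above the axis; ∫[-5,2] (t^3 - 19*t + 30) dt = 1029/4, giving area 1029/4.
On [2, 3] the curve lies below the axis; ∫[2,3] (t^3 - 19*t + 30) dt = -5/4, giving area 5/4.
Total area = 1029/4 + 5/4 = 517/2.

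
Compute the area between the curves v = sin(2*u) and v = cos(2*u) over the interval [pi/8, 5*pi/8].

sqrt(2)

On [pi/8, 5*pi/8], (sin(2*u)) - (cos(2*u)) = sin(2*u) - cos(2*u) is ≥ 0 throughout, so the area is a single integral of |sin(2*u) - cos(2*u)|.
∫[pi/8,5*pi/8] (sin(2*u) - cos(2*u)) du = sqrt(2).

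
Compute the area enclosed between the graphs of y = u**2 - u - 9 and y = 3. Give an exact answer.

Set the curves equal: u**2 - u - 9 = 3, so u**2 - u - 12 = 0, which factors as (u - 4)*(u + 3) = 0. The curves meet at u = -3, 4.
On [-3, 4], y = 3 is on top; that piece has area ∫[-3,4] (-(u**2 - u - 12)) du = 343/6.

343/6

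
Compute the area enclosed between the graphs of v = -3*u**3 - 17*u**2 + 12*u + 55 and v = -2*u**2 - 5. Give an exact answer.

Set the curves equal: -3*u**3 - 17*u**2 + 12*u + 55 = -2*u**2 - 5, so -3*u**3 - 15*u**2 + 12*u + 60 = 0, which factors as -3*(u - 2)*(u + 2)*(u + 5) = 0. The curves meet at u = -5, -2, 2.
On [-5, -2], v = -2*u**2 - 5 is on top; that piece has area ∫[-5,-2] (-(-3*u**3 - 15*u**2 + 12*u + 60)) du = 297/4.
On [-2, 2], v = -3*u**3 - 17*u**2 + 12*u + 55 is on top; that piece has area ∫[-2,2] (-3*u**3 - 15*u**2 + 12*u + 60) du = 160.
Total enclosed area = 297/4 + 160 = 937/4.

937/4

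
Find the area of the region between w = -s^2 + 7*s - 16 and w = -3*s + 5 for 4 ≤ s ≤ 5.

11/3

On [4, 5], (-s^2 + 7*s - 16) - (-3*s + 5) = -s^2 + 10*s - 21 is ≥ 0 throughout, so the area is a single integral of |-s^2 + 10*s - 21|.
∫[4,5] (-s^2 + 10*s - 21) ds = 11/3.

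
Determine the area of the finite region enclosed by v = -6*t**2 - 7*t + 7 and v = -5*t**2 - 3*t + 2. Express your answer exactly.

36

Set the curves equal: -6*t**2 - 7*t + 7 = -5*t**2 - 3*t + 2, so -t**2 - 4*t + 5 = 0, which factors as -(t - 1)*(t + 5) = 0. The curves meet at t = -5, 1.
On [-5, 1], v = -6*t**2 - 7*t + 7 is on top; that piece has area ∫[-5,1] (-t**2 - 4*t + 5) dt = 36.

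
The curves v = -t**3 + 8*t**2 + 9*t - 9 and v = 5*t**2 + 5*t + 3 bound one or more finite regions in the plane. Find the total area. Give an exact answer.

131/4

Set the curves equal: -t**3 + 8*t**2 + 9*t - 9 = 5*t**2 + 5*t + 3, so -t**3 + 3*t**2 + 4*t - 12 = 0, which factors as -(t - 3)*(t - 2)*(t + 2) = 0. The curves meet at t = -2, 2, 3.
On [-2, 2], v = 5*t**2 + 5*t + 3 is on top; that piece has area ∫[-2,2] (-(-t**3 + 3*t**2 + 4*t - 12)) dt = 32.
On [2, 3], v = -t**3 + 8*t**2 + 9*t - 9 is on top; that piece has area ∫[2,3] (-t**3 + 3*t**2 + 4*t - 12) dt = 3/4.
Total enclosed area = 32 + 3/4 = 131/4.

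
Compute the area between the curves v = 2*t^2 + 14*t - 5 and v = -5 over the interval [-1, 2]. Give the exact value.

119/3

The difference (2*t^2 + 14*t - 5) - (-5) = 2*t^2 + 14*t changes sign at t = 0 inside [-1, 2], so split the integral there.
∫[-1,0] (2*t^2 + 14*t) dt = -19/3; the area of that piece is 19/3.
∫[0,2] (2*t^2 + 14*t) dt = 100/3.
Total area = 19/3 + 100/3 = 119/3.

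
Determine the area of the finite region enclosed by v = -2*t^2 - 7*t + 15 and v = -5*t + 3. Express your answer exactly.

125/3

Set the curves equal: -2*t^2 - 7*t + 15 = -5*t + 3, so -2*t^2 - 2*t + 12 = 0, which factors as -2*(t - 2)*(t + 3) = 0. The curves meet at t = -3, 2.
On [-3, 2], v = -2*t^2 - 7*t + 15 is on top; that piece has area ∫[-3,2] (-2*t^2 - 2*t + 12) dt = 125/3.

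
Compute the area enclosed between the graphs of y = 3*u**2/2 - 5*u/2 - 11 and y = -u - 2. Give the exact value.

Set the curves equal: 3*u**2/2 - 5*u/2 - 11 = -u - 2, so 3*u**2/2 - 3*u/2 - 9 = 0, which factors as 3*(u - 3)*(u + 2)/2 = 0. The curves meet at u = -2, 3.
On [-2, 3], y = -u - 2 is on top; that piece has area ∫[-2,3] (-(3*u**2/2 - 3*u/2 - 9)) du = 125/4.

125/4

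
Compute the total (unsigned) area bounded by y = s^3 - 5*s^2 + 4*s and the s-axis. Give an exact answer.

The curve meets the s-axis where s^3 - 5*s^2 + 4*s = 0, i.e. s*(s - 4)*(s - 1) = 0, at s = 0, 1, 4.
On [0, 1] the curve lies above the axis; ∫[0,1] (s^3 - 5*s^2 + 4*s) ds = 7/12, giving area 7/12.
On [1, 4] the curve lies below the axis; ∫[1,4] (s^3 - 5*s^2 + 4*s) ds = -45/4, giving area 45/4.
Total area = 7/12 + 45/4 = 71/6.

71/6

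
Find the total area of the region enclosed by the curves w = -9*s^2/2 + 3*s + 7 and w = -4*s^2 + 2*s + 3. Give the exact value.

Set the curves equal: -9*s^2/2 + 3*s + 7 = -4*s^2 + 2*s + 3, so -s^2/2 + s + 4 = 0, which factors as -(s - 4)*(s + 2)/2 = 0. The curves meet at s = -2, 4.
On [-2, 4], w = -9*s^2/2 + 3*s + 7 is on top; that piece has area ∫[-2,4] (-s^2/2 + s + 4) ds = 18.

18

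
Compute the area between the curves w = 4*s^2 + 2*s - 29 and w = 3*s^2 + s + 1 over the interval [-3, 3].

On [-3, 3], (4*s^2 + 2*s - 29) - (3*s^2 + s + 1) = s^2 + s - 30 is ≤ 0 throughout, so the area is a single integral of |s^2 + s - 30|.
∫[-3,3] (s^2 + s - 30) ds = -162; the area of that piece is 162.

162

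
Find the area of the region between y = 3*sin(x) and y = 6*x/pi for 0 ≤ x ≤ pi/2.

On [0, pi/2], (3*sin(x)) - (6*x/pi) = -6*x/pi + 3*sin(x) is ≥ 0 throughout, so the area is a single integral of |-6*x/pi + 3*sin(x)|.
∫[0,pi/2] (-6*x/pi + 3*sin(x)) dx = 3 - 3*pi/4.

3 - 3*pi/4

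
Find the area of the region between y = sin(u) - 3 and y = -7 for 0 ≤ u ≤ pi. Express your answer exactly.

2 + 4*pi

On [0, pi], (sin(u) - 3) - (-7) = sin(u) + 4 is ≥ 0 throughout, so the area is a single integral of |sin(u) + 4|.
∫[0,pi] (sin(u) + 4) du = 2 + 4*pi.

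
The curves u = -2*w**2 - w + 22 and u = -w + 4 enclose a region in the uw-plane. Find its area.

Both boundary curves give u as a function of w, so integrate with respect to w. Setting them equal: -2*w**2 + 18 = 0, i.e. -2*(w - 3)*(w + 3) = 0, so they meet at w = -3, 3.
For w in [-3, 3], u = -2*w**2 - w + 22 is on the right; area = ∫[-3,3] (-2*w**2 + 18) dw = 72.

72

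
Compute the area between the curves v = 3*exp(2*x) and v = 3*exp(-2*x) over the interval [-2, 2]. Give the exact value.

The difference (3*exp(2*x)) - (3*exp(-2*x)) = 3*exp(2*x) - 3*exp(-2*x) changes sign at x = 0 inside [-2, 2], so split the integral there.
∫[-2,0] (3*exp(2*x) - 3*exp(-2*x)) dx = -3*exp(4)/2 - 3*exp(-4)/2 + 3; the area of that piece is -3 + 3*exp(-4)/2 + 3*exp(4)/2.
∫[0,2] (3*exp(2*x) - 3*exp(-2*x)) dx = -3 + 3*exp(-4)/2 + 3*exp(4)/2.
Total area = (-3 + 3*exp(-4)/2 + 3*exp(4)/2) + (-3 + 3*exp(-4)/2 + 3*exp(4)/2) = -6 + 3*exp(-4) + 3*exp(4).

-6 + 3*exp(-4) + 3*exp(4)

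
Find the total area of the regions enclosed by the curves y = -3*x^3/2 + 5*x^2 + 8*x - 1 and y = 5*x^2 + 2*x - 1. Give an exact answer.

Set the curves equal: -3*x^3/2 + 5*x^2 + 8*x - 1 = 5*x^2 + 2*x - 1, so -3*x^3/2 + 6*x = 0, which factors as -3*x*(x - 2)*(x + 2)/2 = 0. The curves meet at x = -2, 0, 2.
On [-2, 0], y = 5*x^2 + 2*x - 1 is on top; that piece has area ∫[-2,0] (-(-3*x^3/2 + 6*x)) dx = 6.
On [0, 2], y = -3*x^3/2 + 5*x^2 + 8*x - 1 is on top; that piece has area ∫[0,2] (-3*x^3/2 + 6*x) dx = 6.
Total enclosed area = 6 + 6 = 12.

12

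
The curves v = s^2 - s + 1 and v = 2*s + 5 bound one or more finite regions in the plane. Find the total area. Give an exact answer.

125/6

Set the curves equal: s^2 - s + 1 = 2*s + 5, so s^2 - 3*s - 4 = 0, which factors as (s - 4)*(s + 1) = 0. The curves meet at s = -1, 4.
On [-1, 4], v = 2*s + 5 is on top; that piece has area ∫[-1,4] (-(s^2 - 3*s - 4)) ds = 125/6.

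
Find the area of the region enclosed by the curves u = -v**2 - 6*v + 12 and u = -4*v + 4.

Both boundary curves give u as a function of v, so integrate with respect to v. Setting them equal: -v**2 - 2*v + 8 = 0, i.e. -(v - 2)*(v + 4) = 0, so they meet at v = -4, 2.
For v in [-4, 2], u = -v**2 - 6*v + 12 is on the right; area = ∫[-4,2] (-v**2 - 2*v + 8) dv = 36.

36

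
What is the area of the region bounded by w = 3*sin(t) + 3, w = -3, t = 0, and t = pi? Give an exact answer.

6 + 6*pi

On [0, pi], (3*sin(t) + 3) - (-3) = 3*sin(t) + 6 is ≥ 0 throughout, so the area is a single integral of |3*sin(t) + 6|.
∫[0,pi] (3*sin(t) + 6) dt = 6 + 6*pi.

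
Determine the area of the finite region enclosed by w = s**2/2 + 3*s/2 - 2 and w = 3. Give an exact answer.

Set the curves equal: s**2/2 + 3*s/2 - 2 = 3, so s**2/2 + 3*s/2 - 5 = 0, which factors as (s - 2)*(s + 5)/2 = 0. The curves meet at s = -5, 2.
On [-5, 2], w = 3 is on top; that piece has area ∫[-5,2] (-(s**2/2 + 3*s/2 - 5)) ds = 343/12.

343/12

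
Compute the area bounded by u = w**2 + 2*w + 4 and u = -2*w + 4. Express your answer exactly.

Both boundary curves give u as a function of w, so integrate with respect to w. Setting them equal: w**2 + 4*w = 0, i.e. w*(w + 4) = 0, so they meet at w = -4, 0.
For w in [-4, 0], u = w**2 + 2*w + 4 is on the left; area = ∫[-4,0] (-(w**2 + 4*w)) dw = 32/3.

32/3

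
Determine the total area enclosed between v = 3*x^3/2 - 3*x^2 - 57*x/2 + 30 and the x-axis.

2521/8

The curve meets the x-axis where 3*x^3/2 - 3*x^2 - 57*x/2 + 30 = 0, i.e. 3*(x - 5)*(x - 1)*(x + 4)/2 = 0, at x = -4, 1, 5.
On [-4, 1] the curve lies above the axis; ∫[-4,1] (3*x^3/2 - 3*x^2 - 57*x/2 + 30) dx = 1625/8, giving area 1625/8.
On [1, 5] the curve lies below the axis; ∫[1,5] (3*x^3/2 - 3*x^2 - 57*x/2 + 30) dx = -112, giving area 112.
Total area = 1625/8 + 112 = 2521/8.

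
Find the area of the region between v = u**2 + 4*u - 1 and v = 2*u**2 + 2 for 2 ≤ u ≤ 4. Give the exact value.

The difference (u**2 + 4*u - 1) - (2*u**2 + 2) = -u**2 + 4*u - 3 changes sign at u = 3 inside [2, 4], so split the integral there.
∫[2,3] (-u**2 + 4*u - 3) du = 2/3.
∫[3,4] (-u**2 + 4*u - 3) du = -4/3; the area of that piece is 4/3.
Total area = 2/3 + 4/3 = 2.

2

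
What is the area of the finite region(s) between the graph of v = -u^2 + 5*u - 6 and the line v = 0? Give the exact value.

1/6

The curve meets the u-axis where -u^2 + 5*u - 6 = 0, i.e. -(u - 3)*(u - 2) = 0, at u = 2, 3.
On [2, 3] the curve lies above the axis; ∫[2,3] (-u^2 + 5*u - 6) du = 1/6, giving area 1/6.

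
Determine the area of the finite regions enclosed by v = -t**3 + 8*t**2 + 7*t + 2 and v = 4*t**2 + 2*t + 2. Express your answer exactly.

Set the curves equal: -t**3 + 8*t**2 + 7*t + 2 = 4*t**2 + 2*t + 2, so -t**3 + 4*t**2 + 5*t = 0, which factors as -t*(t - 5)*(t + 1) = 0. The curves meet at t = -1, 0, 5.
On [-1, 0], v = 4*t**2 + 2*t + 2 is on top; that piece has area ∫[-1,0] (-(-t**3 + 4*t**2 + 5*t)) dt = 11/12.
On [0, 5], v = -t**3 + 8*t**2 + 7*t + 2 is on top; that piece has area ∫[0,5] (-t**3 + 4*t**2 + 5*t) dt = 875/12.
Total enclosed area = 11/12 + 875/12 = 443/6.

443/6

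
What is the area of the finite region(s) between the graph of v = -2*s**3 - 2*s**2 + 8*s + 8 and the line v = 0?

71/3

The curve meets the s-axis where -2*s**3 - 2*s**2 + 8*s + 8 = 0, i.e. -2*(s - 2)*(s + 1)*(s + 2) = 0, at s = -2, -1, 2.
On [-2, -1] the curve lies below the axis; ∫[-2,-1] (-2*s**3 - 2*s**2 + 8*s + 8) ds = -7/6, giving area 7/6.
On [-1, 2] the curve lies above the axis; ∫[-1,2] (-2*s**3 - 2*s**2 + 8*s + 8) ds = 45/2, giving area 45/2.
Total area = 7/6 + 45/2 = 71/3.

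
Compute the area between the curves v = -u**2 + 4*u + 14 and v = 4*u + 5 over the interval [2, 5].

52/3

The difference (-u**2 + 4*u + 14) - (4*u + 5) = -u**2 + 9 changes sign at u = 3 inside [2, 5], so split the integral there.
∫[2,3] (-u**2 + 9) du = 8/3.
∫[3,5] (-u**2 + 9) du = -44/3; the area of that piece is 44/3.
Total area = 8/3 + 44/3 = 52/3.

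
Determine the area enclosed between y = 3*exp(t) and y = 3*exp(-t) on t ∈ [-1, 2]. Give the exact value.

The difference (3*exp(t)) - (3*exp(-t)) = 3*exp(t) - 3*exp(-t) changes sign at t = 0 inside [-1, 2], so split the integral there.
∫[-1,0] (3*exp(t) - 3*exp(-t)) dt = -3*exp(1) - 3*exp(-1) + 6; the area of that piece is -6 + 3*exp(-1) + 3*exp(1).
∫[0,2] (3*exp(t) - 3*exp(-t)) dt = -6 + 3*exp(-2) + 3*exp(2).
Total area = (-6 + 3*exp(-1) + 3*exp(1)) + (-6 + 3*exp(-2) + 3*exp(2)) = -12 + 3*exp(-2) + 3*exp(-1) + 3*exp(1) + 3*exp(2).

-12 + 3*exp(-2) + 3*exp(-1) + 3*exp(1) + 3*exp(2)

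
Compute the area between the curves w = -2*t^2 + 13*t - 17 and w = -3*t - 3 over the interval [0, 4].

The difference (-2*t^2 + 13*t - 17) - (-3*t - 3) = -2*t^2 + 16*t - 14 changes sign at t = 1 inside [0, 4], so split the integral there.
∫[0,1] (-2*t^2 + 16*t - 14) dt = -20/3; the area of that piece is 20/3.
∫[1,4] (-2*t^2 + 16*t - 14) dt = 36.
Total area = 20/3 + 36 = 128/3.

128/3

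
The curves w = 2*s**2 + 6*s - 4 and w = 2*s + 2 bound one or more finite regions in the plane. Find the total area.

64/3

Set the curves equal: 2*s**2 + 6*s - 4 = 2*s + 2, so 2*s**2 + 4*s - 6 = 0, which factors as 2*(s - 1)*(s + 3) = 0. The curves meet at s = -3, 1.
On [-3, 1], w = 2*s + 2 is on top; that piece has area ∫[-3,1] (-(2*s**2 + 4*s - 6)) ds = 64/3.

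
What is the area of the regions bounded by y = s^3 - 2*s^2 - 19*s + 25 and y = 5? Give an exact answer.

Set the curves equal: s^3 - 2*s^2 - 19*s + 25 = 5, so s^3 - 2*s^2 - 19*s + 20 = 0, which factors as (s - 5)*(s - 1)*(s + 4) = 0. The curves meet at s = -4, 1, 5.
On [-4, 1], y = s^3 - 2*s^2 - 19*s + 25 is on top; that piece has area ∫[-4,1] (s^3 - 2*s^2 - 19*s + 20) ds = 1625/12.
On [1, 5], y = 5 is on top; that piece has area ∫[1,5] (-(s^3 - 2*s^2 - 19*s + 20)) ds = 224/3.
Total enclosed area = 1625/12 + 224/3 = 2521/12.

2521/12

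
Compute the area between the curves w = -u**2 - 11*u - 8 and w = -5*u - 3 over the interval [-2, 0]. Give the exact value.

4

The difference (-u**2 - 11*u - 8) - (-5*u - 3) = -u**2 - 6*u - 5 changes sign at u = -1 inside [-2, 0], so split the integral there.
∫[-2,-1] (-u**2 - 6*u - 5) du = 5/3.
∫[-1,0] (-u**2 - 6*u - 5) du = -7/3; the area of that piece is 7/3.
Total area = 5/3 + 7/3 = 4.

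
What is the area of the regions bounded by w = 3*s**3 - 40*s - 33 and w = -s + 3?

Set the curves equal: 3*s**3 - 40*s - 33 = -s + 3, so 3*s**3 - 39*s - 36 = 0, which factors as 3*(s - 4)*(s + 1)*(s + 3) = 0. The curves meet at s = -3, -1, 4.
On [-3, -1], w = 3*s**3 - 40*s - 33 is on top; that piece has area ∫[-3,-1] (3*s**3 - 39*s - 36) ds = 24.
On [-1, 4], w = -s + 3 is on top; that piece has area ∫[-1,4] (-(3*s**3 - 39*s - 36)) ds = 1125/4.
Total enclosed area = 24 + 1125/4 = 1221/4.

1221/4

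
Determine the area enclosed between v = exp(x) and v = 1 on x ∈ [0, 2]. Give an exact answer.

On [0, 2], (exp(x)) - (1) = exp(x) - 1 is ≥ 0 throughout, so the area is a single integral of |exp(x) - 1|.
∫[0,2] (exp(x) - 1) dx = -3 + exp(2).

-3 + exp(2)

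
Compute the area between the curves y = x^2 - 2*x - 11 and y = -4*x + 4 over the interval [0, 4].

The difference (x^2 - 2*x - 11) - (-4*x + 4) = x^2 + 2*x - 15 changes sign at x = 3 inside [0, 4], so split the integral there.
∫[0,3] (x^2 + 2*x - 15) dx = -27; the area of that piece is 27.
∫[3,4] (x^2 + 2*x - 15) dx = 13/3.
Total area = 27 + 13/3 = 94/3.

94/3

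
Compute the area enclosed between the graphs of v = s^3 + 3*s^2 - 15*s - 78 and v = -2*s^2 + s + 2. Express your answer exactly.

Set the curves equal: s^3 + 3*s^2 - 15*s - 78 = -2*s^2 + s + 2, so s^3 + 5*s^2 - 16*s - 80 = 0, which factors as (s - 4)*(s + 4)*(s + 5) = 0. The curves meet at s = -5, -4, 4.
On [-5, -4], v = s^3 + 3*s^2 - 15*s - 78 is on top; that piece has area ∫[-5,-4] (s^3 + 5*s^2 - 16*s - 80) ds = 17/12.
On [-4, 4], v = -2*s^2 + s + 2 is on top; that piece has area ∫[-4,4] (-(s^3 + 5*s^2 - 16*s - 80)) ds = 1280/3.
Total enclosed area = 17/12 + 1280/3 = 5137/12.

5137/12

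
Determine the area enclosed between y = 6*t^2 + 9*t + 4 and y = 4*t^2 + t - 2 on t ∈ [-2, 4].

404/3

The difference (6*t^2 + 9*t + 4) - (4*t^2 + t - 2) = 2*t^2 + 8*t + 6 changes sign at t = -1 inside [-2, 4], so split the integral there.
∫[-2,-1] (2*t^2 + 8*t + 6) dt = -4/3; the area of that piece is 4/3.
∫[-1,4] (2*t^2 + 8*t + 6) dt = 400/3.
Total area = 4/3 + 400/3 = 404/3.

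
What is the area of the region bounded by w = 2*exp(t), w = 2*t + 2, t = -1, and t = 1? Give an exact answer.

On [-1, 1], (2*exp(t)) - (2*t + 2) = -2*t + 2*exp(t) - 2 is ≥ 0 throughout, so the area is a single integral of |-2*t + 2*exp(t) - 2|.
∫[-1,1] (-2*t + 2*exp(t) - 2) dt = -4 - 2*exp(-1) + 2*exp(1).

-4 - 2*exp(-1) + 2*exp(1)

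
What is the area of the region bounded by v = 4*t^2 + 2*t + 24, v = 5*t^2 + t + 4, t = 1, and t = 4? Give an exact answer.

On [1, 4], (4*t^2 + 2*t + 24) - (5*t^2 + t + 4) = -t^2 + t + 20 is ≥ 0 throughout, so the area is a single integral of |-t^2 + t + 20|.
∫[1,4] (-t^2 + t + 20) dt = 93/2.

93/2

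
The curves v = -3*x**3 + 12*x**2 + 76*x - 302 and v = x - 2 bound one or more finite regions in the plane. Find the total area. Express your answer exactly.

Set the curves equal: -3*x**3 + 12*x**2 + 76*x - 302 = x - 2, so -3*x**3 + 12*x**2 + 75*x - 300 = 0, which factors as -3*(x - 5)*(x - 4)*(x + 5) = 0. The curves meet at x = -5, 4, 5.
On [-5, 4], v = x - 2 is on top; that piece has area ∫[-5,4] (-(-3*x**3 + 12*x**2 + 75*x - 300)) dx = 8019/4.
On [4, 5], v = -3*x**3 + 12*x**2 + 76*x - 302 is on top; that piece has area ∫[4,5] (-3*x**3 + 12*x**2 + 75*x - 300) dx = 19/4.
Total enclosed area = 8019/4 + 19/4 = 4019/2.

4019/2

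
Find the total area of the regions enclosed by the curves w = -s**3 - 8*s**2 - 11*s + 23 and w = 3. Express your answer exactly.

443/6

Set the curves equal: -s**3 - 8*s**2 - 11*s + 23 = 3, so -s**3 - 8*s**2 - 11*s + 20 = 0, which factors as -(s - 1)*(s + 4)*(s + 5) = 0. The curves meet at s = -5, -4, 1.
On [-5, -4], w = 3 is on top; that piece has area ∫[-5,-4] (-(-s**3 - 8*s**2 - 11*s + 20)) ds = 11/12.
On [-4, 1], w = -s**3 - 8*s**2 - 11*s + 23 is on top; that piece has area ∫[-4,1] (-s**3 - 8*s**2 - 11*s + 20) ds = 875/12.
Total enclosed area = 11/12 + 875/12 = 443/6.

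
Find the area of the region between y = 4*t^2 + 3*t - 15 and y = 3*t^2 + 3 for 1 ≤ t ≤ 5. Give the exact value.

36

The difference (4*t^2 + 3*t - 15) - (3*t^2 + 3) = t^2 + 3*t - 18 changes sign at t = 3 inside [1, 5], so split the integral there.
∫[1,3] (t^2 + 3*t - 18) dt = -46/3; the area of that piece is 46/3.
∫[3,5] (t^2 + 3*t - 18) dt = 62/3.
Total area = 46/3 + 62/3 = 36.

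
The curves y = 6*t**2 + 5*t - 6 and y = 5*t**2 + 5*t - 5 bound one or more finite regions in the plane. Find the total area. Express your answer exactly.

Set the curves equal: 6*t**2 + 5*t - 6 = 5*t**2 + 5*t - 5, so t**2 - 1 = 0, which factors as (t - 1)*(t + 1) = 0. The curves meet at t = -1, 1.
On [-1, 1], y = 5*t**2 + 5*t - 5 is on top; that piece has area ∫[-1,1] (-(t**2 - 1)) dt = 4/3.

4/3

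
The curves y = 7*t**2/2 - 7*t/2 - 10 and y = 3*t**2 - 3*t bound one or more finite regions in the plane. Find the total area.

Set the curves equal: 7*t**2/2 - 7*t/2 - 10 = 3*t**2 - 3*t, so t**2/2 - t/2 - 10 = 0, which factors as (t - 5)*(t + 4)/2 = 0. The curves meet at t = -4, 5.
On [-4, 5], y = 3*t**2 - 3*t is on top; that piece has area ∫[-4,5] (-(t**2/2 - t/2 - 10)) dt = 243/4.

243/4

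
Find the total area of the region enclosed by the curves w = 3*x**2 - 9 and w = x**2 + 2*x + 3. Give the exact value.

Set the curves equal: 3*x**2 - 9 = x**2 + 2*x + 3, so 2*x**2 - 2*x - 12 = 0, which factors as 2*(x - 3)*(x + 2) = 0. The curves meet at x = -2, 3.
On [-2, 3], w = x**2 + 2*x + 3 is on top; that piece has area ∫[-2,3] (-(2*x**2 - 2*x - 12)) dx = 125/3.

125/3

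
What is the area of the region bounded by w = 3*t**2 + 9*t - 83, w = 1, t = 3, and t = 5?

The difference (3*t**2 + 9*t - 83) - (1) = 3*t**2 + 9*t - 84 changes sign at t = 4 inside [3, 5], so split the integral there.
∫[3,4] (3*t**2 + 9*t - 84) dt = -31/2; the area of that piece is 31/2.
∫[4,5] (3*t**2 + 9*t - 84) dt = 35/2.
Total area = 31/2 + 35/2 = 33.

33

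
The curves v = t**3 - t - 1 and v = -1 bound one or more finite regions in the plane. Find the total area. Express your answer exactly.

Set the curves equal: t**3 - t - 1 = -1, so t**3 - t = 0, which factors as t*(t - 1)*(t + 1) = 0. The curves meet at t = -1, 0, 1.
On [-1, 0], v = t**3 - t - 1 is on top; that piece has area ∫[-1,0] (t**3 - t) dt = 1/4.
On [0, 1], v = -1 is on top; that piece has area ∫[0,1] (-(t**3 - t)) dt = 1/4.
Total enclosed area = 1/4 + 1/4 = 1/2.

1/2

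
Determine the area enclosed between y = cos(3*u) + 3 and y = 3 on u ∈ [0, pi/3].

The difference (cos(3*u) + 3) - (3) = cos(3*u) changes sign at u = pi/6 inside [0, pi/3], so split the integral there.
∫[0,pi/6] (cos(3*u)) du = 1/3.
∫[pi/6,pi/3] (cos(3*u)) du = -1/3; the area of that piece is 1/3.
Total area = 1/3 + 1/3 = 2/3.

2/3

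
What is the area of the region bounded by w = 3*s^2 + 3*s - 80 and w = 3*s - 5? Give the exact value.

500

Set the curves equal: 3*s^2 + 3*s - 80 = 3*s - 5, so 3*s^2 - 75 = 0, which factors as 3*(s - 5)*(s + 5) = 0. The curves meet at s = -5, 5.
On [-5, 5], w = 3*s - 5 is on top; that piece has area ∫[-5,5] (-(3*s^2 - 75)) ds = 500.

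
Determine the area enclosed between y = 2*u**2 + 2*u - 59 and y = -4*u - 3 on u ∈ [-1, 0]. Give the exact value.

175/3

On [-1, 0], (2*u**2 + 2*u - 59) - (-4*u - 3) = 2*u**2 + 6*u - 56 is ≤ 0 throughout, so the area is a single integral of |2*u**2 + 6*u - 56|.
∫[-1,0] (2*u**2 + 6*u - 56) du = -175/3; the area of that piece is 175/3.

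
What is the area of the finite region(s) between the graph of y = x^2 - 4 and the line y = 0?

The curve meets the x-axis where x^2 - 4 = 0, i.e. (x - 2)*(x + 2) = 0, at x = -2, 2.
On [-2, 2] the curve lies below the axis; ∫[-2,2] (x^2 - 4) dx = -32/3, giving area 32/3.

32/3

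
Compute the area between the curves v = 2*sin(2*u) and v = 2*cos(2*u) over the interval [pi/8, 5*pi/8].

On [pi/8, 5*pi/8], (2*sin(2*u)) - (2*cos(2*u)) = 2*sin(2*u) - 2*cos(2*u) is ≥ 0 throughout, so the area is a single integral of |2*sin(2*u) - 2*cos(2*u)|.
∫[pi/8,5*pi/8] (2*sin(2*u) - 2*cos(2*u)) du = 2*sqrt(2).

2*sqrt(2)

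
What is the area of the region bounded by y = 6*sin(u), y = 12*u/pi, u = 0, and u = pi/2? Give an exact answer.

6 - 3*pi/2

On [0, pi/2], (6*sin(u)) - (12*u/pi) = -12*u/pi + 6*sin(u) is ≥ 0 throughout, so the area is a single integral of |-12*u/pi + 6*sin(u)|.
∫[0,pi/2] (-12*u/pi + 6*sin(u)) du = 6 - 3*pi/2.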